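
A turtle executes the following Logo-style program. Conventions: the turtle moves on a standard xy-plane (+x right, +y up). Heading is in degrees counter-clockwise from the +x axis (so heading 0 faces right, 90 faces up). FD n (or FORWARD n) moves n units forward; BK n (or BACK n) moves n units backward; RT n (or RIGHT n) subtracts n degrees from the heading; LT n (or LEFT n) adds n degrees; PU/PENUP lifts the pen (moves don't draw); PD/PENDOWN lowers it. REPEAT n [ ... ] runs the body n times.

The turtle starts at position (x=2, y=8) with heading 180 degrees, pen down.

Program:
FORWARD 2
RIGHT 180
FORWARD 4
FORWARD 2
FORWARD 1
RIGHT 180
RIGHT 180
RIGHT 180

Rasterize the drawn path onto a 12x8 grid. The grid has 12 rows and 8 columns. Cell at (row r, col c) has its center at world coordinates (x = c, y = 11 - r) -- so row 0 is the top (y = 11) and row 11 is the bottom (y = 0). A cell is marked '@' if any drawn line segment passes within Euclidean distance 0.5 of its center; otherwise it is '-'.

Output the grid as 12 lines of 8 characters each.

Segment 0: (2,8) -> (0,8)
Segment 1: (0,8) -> (4,8)
Segment 2: (4,8) -> (6,8)
Segment 3: (6,8) -> (7,8)

Answer: --------
--------
--------
@@@@@@@@
--------
--------
--------
--------
--------
--------
--------
--------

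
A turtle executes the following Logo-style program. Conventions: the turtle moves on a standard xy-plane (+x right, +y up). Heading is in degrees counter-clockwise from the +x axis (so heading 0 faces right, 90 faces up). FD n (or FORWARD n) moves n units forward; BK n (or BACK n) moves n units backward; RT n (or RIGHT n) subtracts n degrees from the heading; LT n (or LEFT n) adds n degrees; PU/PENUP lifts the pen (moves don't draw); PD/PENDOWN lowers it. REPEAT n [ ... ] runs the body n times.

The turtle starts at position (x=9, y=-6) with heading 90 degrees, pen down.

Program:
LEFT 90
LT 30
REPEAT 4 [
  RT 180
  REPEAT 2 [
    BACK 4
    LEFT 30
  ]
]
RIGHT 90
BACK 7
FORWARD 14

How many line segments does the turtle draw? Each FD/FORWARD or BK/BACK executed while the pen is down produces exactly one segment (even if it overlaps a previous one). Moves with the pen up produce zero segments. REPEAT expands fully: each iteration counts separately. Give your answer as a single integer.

Answer: 10

Derivation:
Executing turtle program step by step:
Start: pos=(9,-6), heading=90, pen down
LT 90: heading 90 -> 180
LT 30: heading 180 -> 210
REPEAT 4 [
  -- iteration 1/4 --
  RT 180: heading 210 -> 30
  REPEAT 2 [
    -- iteration 1/2 --
    BK 4: (9,-6) -> (5.536,-8) [heading=30, draw]
    LT 30: heading 30 -> 60
    -- iteration 2/2 --
    BK 4: (5.536,-8) -> (3.536,-11.464) [heading=60, draw]
    LT 30: heading 60 -> 90
  ]
  -- iteration 2/4 --
  RT 180: heading 90 -> 270
  REPEAT 2 [
    -- iteration 1/2 --
    BK 4: (3.536,-11.464) -> (3.536,-7.464) [heading=270, draw]
    LT 30: heading 270 -> 300
    -- iteration 2/2 --
    BK 4: (3.536,-7.464) -> (1.536,-4) [heading=300, draw]
    LT 30: heading 300 -> 330
  ]
  -- iteration 3/4 --
  RT 180: heading 330 -> 150
  REPEAT 2 [
    -- iteration 1/2 --
    BK 4: (1.536,-4) -> (5,-6) [heading=150, draw]
    LT 30: heading 150 -> 180
    -- iteration 2/2 --
    BK 4: (5,-6) -> (9,-6) [heading=180, draw]
    LT 30: heading 180 -> 210
  ]
  -- iteration 4/4 --
  RT 180: heading 210 -> 30
  REPEAT 2 [
    -- iteration 1/2 --
    BK 4: (9,-6) -> (5.536,-8) [heading=30, draw]
    LT 30: heading 30 -> 60
    -- iteration 2/2 --
    BK 4: (5.536,-8) -> (3.536,-11.464) [heading=60, draw]
    LT 30: heading 60 -> 90
  ]
]
RT 90: heading 90 -> 0
BK 7: (3.536,-11.464) -> (-3.464,-11.464) [heading=0, draw]
FD 14: (-3.464,-11.464) -> (10.536,-11.464) [heading=0, draw]
Final: pos=(10.536,-11.464), heading=0, 10 segment(s) drawn
Segments drawn: 10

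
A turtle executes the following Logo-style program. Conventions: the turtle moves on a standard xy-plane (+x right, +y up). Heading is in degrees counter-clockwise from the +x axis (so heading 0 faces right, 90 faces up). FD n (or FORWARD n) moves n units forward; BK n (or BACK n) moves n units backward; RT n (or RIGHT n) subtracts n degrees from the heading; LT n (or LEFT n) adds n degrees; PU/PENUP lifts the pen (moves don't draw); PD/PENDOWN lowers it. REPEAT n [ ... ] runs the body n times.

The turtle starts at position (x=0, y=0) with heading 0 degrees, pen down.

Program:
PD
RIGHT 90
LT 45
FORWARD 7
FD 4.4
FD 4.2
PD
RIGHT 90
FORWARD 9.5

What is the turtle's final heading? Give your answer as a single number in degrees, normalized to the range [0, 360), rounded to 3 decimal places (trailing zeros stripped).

Answer: 225

Derivation:
Executing turtle program step by step:
Start: pos=(0,0), heading=0, pen down
PD: pen down
RT 90: heading 0 -> 270
LT 45: heading 270 -> 315
FD 7: (0,0) -> (4.95,-4.95) [heading=315, draw]
FD 4.4: (4.95,-4.95) -> (8.061,-8.061) [heading=315, draw]
FD 4.2: (8.061,-8.061) -> (11.031,-11.031) [heading=315, draw]
PD: pen down
RT 90: heading 315 -> 225
FD 9.5: (11.031,-11.031) -> (4.313,-17.748) [heading=225, draw]
Final: pos=(4.313,-17.748), heading=225, 4 segment(s) drawn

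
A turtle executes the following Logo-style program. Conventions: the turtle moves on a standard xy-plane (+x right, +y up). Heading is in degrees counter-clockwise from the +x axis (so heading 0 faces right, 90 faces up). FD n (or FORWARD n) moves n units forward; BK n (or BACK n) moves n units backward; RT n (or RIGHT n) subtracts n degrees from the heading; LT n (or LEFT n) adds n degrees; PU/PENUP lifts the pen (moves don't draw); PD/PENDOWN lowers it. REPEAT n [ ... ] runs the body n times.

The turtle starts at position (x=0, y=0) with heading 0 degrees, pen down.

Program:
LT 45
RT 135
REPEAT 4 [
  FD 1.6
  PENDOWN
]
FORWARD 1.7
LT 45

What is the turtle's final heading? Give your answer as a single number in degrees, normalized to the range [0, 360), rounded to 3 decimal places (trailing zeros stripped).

Answer: 315

Derivation:
Executing turtle program step by step:
Start: pos=(0,0), heading=0, pen down
LT 45: heading 0 -> 45
RT 135: heading 45 -> 270
REPEAT 4 [
  -- iteration 1/4 --
  FD 1.6: (0,0) -> (0,-1.6) [heading=270, draw]
  PD: pen down
  -- iteration 2/4 --
  FD 1.6: (0,-1.6) -> (0,-3.2) [heading=270, draw]
  PD: pen down
  -- iteration 3/4 --
  FD 1.6: (0,-3.2) -> (0,-4.8) [heading=270, draw]
  PD: pen down
  -- iteration 4/4 --
  FD 1.6: (0,-4.8) -> (0,-6.4) [heading=270, draw]
  PD: pen down
]
FD 1.7: (0,-6.4) -> (0,-8.1) [heading=270, draw]
LT 45: heading 270 -> 315
Final: pos=(0,-8.1), heading=315, 5 segment(s) drawn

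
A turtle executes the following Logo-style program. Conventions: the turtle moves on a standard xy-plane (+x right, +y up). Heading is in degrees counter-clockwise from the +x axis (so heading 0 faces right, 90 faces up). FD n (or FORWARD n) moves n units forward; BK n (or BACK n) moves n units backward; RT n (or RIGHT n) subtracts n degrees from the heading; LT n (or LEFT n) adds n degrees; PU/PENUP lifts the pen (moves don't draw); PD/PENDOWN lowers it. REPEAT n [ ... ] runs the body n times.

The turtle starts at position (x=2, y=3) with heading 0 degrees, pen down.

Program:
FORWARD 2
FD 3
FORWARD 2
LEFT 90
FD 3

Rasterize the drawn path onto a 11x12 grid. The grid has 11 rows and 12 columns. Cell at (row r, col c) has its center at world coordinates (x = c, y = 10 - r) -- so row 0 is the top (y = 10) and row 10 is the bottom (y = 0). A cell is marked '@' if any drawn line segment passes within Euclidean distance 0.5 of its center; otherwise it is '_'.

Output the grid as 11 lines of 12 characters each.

Segment 0: (2,3) -> (4,3)
Segment 1: (4,3) -> (7,3)
Segment 2: (7,3) -> (9,3)
Segment 3: (9,3) -> (9,6)

Answer: ____________
____________
____________
____________
_________@__
_________@__
_________@__
__@@@@@@@@__
____________
____________
____________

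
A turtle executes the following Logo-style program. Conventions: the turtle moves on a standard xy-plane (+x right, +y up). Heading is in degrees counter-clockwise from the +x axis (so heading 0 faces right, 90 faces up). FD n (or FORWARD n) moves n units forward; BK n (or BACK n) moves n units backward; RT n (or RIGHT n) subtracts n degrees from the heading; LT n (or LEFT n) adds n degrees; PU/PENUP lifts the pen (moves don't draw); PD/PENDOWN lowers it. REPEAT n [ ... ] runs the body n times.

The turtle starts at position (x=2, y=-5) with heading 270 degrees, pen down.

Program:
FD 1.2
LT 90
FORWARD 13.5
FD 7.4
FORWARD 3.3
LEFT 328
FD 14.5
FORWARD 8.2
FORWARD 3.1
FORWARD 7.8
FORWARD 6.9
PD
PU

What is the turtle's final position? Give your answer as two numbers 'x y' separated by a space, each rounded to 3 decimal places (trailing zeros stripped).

Answer: 60.546 -27.662

Derivation:
Executing turtle program step by step:
Start: pos=(2,-5), heading=270, pen down
FD 1.2: (2,-5) -> (2,-6.2) [heading=270, draw]
LT 90: heading 270 -> 0
FD 13.5: (2,-6.2) -> (15.5,-6.2) [heading=0, draw]
FD 7.4: (15.5,-6.2) -> (22.9,-6.2) [heading=0, draw]
FD 3.3: (22.9,-6.2) -> (26.2,-6.2) [heading=0, draw]
LT 328: heading 0 -> 328
FD 14.5: (26.2,-6.2) -> (38.497,-13.884) [heading=328, draw]
FD 8.2: (38.497,-13.884) -> (45.451,-18.229) [heading=328, draw]
FD 3.1: (45.451,-18.229) -> (48.08,-19.872) [heading=328, draw]
FD 7.8: (48.08,-19.872) -> (54.694,-24.005) [heading=328, draw]
FD 6.9: (54.694,-24.005) -> (60.546,-27.662) [heading=328, draw]
PD: pen down
PU: pen up
Final: pos=(60.546,-27.662), heading=328, 9 segment(s) drawn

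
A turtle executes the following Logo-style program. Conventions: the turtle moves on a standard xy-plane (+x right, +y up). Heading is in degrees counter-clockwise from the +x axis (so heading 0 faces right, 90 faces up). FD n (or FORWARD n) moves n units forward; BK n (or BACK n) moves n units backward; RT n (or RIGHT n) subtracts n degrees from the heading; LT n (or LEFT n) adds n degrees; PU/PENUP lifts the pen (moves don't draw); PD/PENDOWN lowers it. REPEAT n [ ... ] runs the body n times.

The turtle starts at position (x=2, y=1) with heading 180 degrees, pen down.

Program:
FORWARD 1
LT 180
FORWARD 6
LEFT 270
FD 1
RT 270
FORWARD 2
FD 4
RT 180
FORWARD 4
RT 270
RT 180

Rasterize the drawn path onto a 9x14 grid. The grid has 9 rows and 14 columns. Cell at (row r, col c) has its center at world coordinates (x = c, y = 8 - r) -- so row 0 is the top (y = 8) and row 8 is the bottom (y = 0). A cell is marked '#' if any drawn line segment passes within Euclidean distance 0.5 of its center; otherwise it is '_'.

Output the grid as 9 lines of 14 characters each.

Answer: ______________
______________
______________
______________
______________
______________
______________
_#######______
_______#######

Derivation:
Segment 0: (2,1) -> (1,1)
Segment 1: (1,1) -> (7,1)
Segment 2: (7,1) -> (7,-0)
Segment 3: (7,-0) -> (9,-0)
Segment 4: (9,-0) -> (13,-0)
Segment 5: (13,-0) -> (9,-0)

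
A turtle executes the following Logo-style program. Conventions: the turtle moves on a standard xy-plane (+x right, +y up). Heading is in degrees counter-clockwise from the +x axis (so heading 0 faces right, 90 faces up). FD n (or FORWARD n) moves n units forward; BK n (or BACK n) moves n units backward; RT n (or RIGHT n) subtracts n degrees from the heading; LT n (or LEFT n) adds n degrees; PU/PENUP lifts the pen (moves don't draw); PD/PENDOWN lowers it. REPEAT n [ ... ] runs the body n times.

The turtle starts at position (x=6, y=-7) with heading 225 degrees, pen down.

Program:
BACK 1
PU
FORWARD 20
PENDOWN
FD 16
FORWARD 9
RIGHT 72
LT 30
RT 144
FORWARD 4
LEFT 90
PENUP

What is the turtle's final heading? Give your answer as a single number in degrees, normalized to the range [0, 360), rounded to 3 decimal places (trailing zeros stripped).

Answer: 129

Derivation:
Executing turtle program step by step:
Start: pos=(6,-7), heading=225, pen down
BK 1: (6,-7) -> (6.707,-6.293) [heading=225, draw]
PU: pen up
FD 20: (6.707,-6.293) -> (-7.435,-20.435) [heading=225, move]
PD: pen down
FD 16: (-7.435,-20.435) -> (-18.749,-31.749) [heading=225, draw]
FD 9: (-18.749,-31.749) -> (-25.113,-38.113) [heading=225, draw]
RT 72: heading 225 -> 153
LT 30: heading 153 -> 183
RT 144: heading 183 -> 39
FD 4: (-25.113,-38.113) -> (-22.004,-35.595) [heading=39, draw]
LT 90: heading 39 -> 129
PU: pen up
Final: pos=(-22.004,-35.595), heading=129, 4 segment(s) drawn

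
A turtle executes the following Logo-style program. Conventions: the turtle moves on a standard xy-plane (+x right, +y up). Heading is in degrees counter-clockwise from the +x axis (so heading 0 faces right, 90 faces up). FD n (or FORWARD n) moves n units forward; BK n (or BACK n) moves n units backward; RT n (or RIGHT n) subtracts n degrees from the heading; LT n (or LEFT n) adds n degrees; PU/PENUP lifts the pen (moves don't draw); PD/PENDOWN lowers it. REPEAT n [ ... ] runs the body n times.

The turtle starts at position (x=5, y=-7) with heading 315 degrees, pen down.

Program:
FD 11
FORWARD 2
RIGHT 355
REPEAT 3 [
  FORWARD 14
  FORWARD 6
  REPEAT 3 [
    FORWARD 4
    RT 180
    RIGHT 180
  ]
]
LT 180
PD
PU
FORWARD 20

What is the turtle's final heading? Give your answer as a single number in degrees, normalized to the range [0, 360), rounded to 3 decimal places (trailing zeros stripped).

Answer: 140

Derivation:
Executing turtle program step by step:
Start: pos=(5,-7), heading=315, pen down
FD 11: (5,-7) -> (12.778,-14.778) [heading=315, draw]
FD 2: (12.778,-14.778) -> (14.192,-16.192) [heading=315, draw]
RT 355: heading 315 -> 320
REPEAT 3 [
  -- iteration 1/3 --
  FD 14: (14.192,-16.192) -> (24.917,-25.191) [heading=320, draw]
  FD 6: (24.917,-25.191) -> (29.513,-29.048) [heading=320, draw]
  REPEAT 3 [
    -- iteration 1/3 --
    FD 4: (29.513,-29.048) -> (32.577,-31.619) [heading=320, draw]
    RT 180: heading 320 -> 140
    RT 180: heading 140 -> 320
    -- iteration 2/3 --
    FD 4: (32.577,-31.619) -> (35.642,-34.19) [heading=320, draw]
    RT 180: heading 320 -> 140
    RT 180: heading 140 -> 320
    -- iteration 3/3 --
    FD 4: (35.642,-34.19) -> (38.706,-36.762) [heading=320, draw]
    RT 180: heading 320 -> 140
    RT 180: heading 140 -> 320
  ]
  -- iteration 2/3 --
  FD 14: (38.706,-36.762) -> (49.43,-45.761) [heading=320, draw]
  FD 6: (49.43,-45.761) -> (54.027,-49.617) [heading=320, draw]
  REPEAT 3 [
    -- iteration 1/3 --
    FD 4: (54.027,-49.617) -> (57.091,-52.188) [heading=320, draw]
    RT 180: heading 320 -> 140
    RT 180: heading 140 -> 320
    -- iteration 2/3 --
    FD 4: (57.091,-52.188) -> (60.155,-54.76) [heading=320, draw]
    RT 180: heading 320 -> 140
    RT 180: heading 140 -> 320
    -- iteration 3/3 --
    FD 4: (60.155,-54.76) -> (63.219,-57.331) [heading=320, draw]
    RT 180: heading 320 -> 140
    RT 180: heading 140 -> 320
  ]
  -- iteration 3/3 --
  FD 14: (63.219,-57.331) -> (73.944,-66.33) [heading=320, draw]
  FD 6: (73.944,-66.33) -> (78.54,-70.187) [heading=320, draw]
  REPEAT 3 [
    -- iteration 1/3 --
    FD 4: (78.54,-70.187) -> (81.604,-72.758) [heading=320, draw]
    RT 180: heading 320 -> 140
    RT 180: heading 140 -> 320
    -- iteration 2/3 --
    FD 4: (81.604,-72.758) -> (84.668,-75.329) [heading=320, draw]
    RT 180: heading 320 -> 140
    RT 180: heading 140 -> 320
    -- iteration 3/3 --
    FD 4: (84.668,-75.329) -> (87.733,-77.9) [heading=320, draw]
    RT 180: heading 320 -> 140
    RT 180: heading 140 -> 320
  ]
]
LT 180: heading 320 -> 140
PD: pen down
PU: pen up
FD 20: (87.733,-77.9) -> (72.412,-65.044) [heading=140, move]
Final: pos=(72.412,-65.044), heading=140, 17 segment(s) drawn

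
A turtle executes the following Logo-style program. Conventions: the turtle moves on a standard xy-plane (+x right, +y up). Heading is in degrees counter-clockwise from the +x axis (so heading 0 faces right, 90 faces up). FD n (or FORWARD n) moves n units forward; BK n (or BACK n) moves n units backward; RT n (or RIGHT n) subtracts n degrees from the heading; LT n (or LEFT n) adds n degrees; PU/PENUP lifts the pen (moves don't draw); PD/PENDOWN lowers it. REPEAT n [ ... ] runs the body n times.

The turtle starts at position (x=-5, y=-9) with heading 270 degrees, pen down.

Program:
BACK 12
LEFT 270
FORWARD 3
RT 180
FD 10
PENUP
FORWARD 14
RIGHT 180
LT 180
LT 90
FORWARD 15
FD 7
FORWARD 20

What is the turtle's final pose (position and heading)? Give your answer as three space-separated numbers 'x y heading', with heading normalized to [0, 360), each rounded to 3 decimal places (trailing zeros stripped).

Executing turtle program step by step:
Start: pos=(-5,-9), heading=270, pen down
BK 12: (-5,-9) -> (-5,3) [heading=270, draw]
LT 270: heading 270 -> 180
FD 3: (-5,3) -> (-8,3) [heading=180, draw]
RT 180: heading 180 -> 0
FD 10: (-8,3) -> (2,3) [heading=0, draw]
PU: pen up
FD 14: (2,3) -> (16,3) [heading=0, move]
RT 180: heading 0 -> 180
LT 180: heading 180 -> 0
LT 90: heading 0 -> 90
FD 15: (16,3) -> (16,18) [heading=90, move]
FD 7: (16,18) -> (16,25) [heading=90, move]
FD 20: (16,25) -> (16,45) [heading=90, move]
Final: pos=(16,45), heading=90, 3 segment(s) drawn

Answer: 16 45 90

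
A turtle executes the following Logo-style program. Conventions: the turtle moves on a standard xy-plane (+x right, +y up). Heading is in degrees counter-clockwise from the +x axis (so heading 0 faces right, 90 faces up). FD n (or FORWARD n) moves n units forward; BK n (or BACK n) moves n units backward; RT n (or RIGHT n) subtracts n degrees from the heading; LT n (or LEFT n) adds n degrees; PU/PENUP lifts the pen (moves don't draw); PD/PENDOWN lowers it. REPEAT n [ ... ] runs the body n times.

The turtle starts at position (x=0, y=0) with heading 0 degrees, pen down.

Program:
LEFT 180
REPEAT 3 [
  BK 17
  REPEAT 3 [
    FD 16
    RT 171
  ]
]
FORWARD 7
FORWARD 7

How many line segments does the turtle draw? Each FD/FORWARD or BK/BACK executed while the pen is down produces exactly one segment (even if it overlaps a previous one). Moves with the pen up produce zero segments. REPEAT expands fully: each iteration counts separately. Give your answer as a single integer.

Answer: 14

Derivation:
Executing turtle program step by step:
Start: pos=(0,0), heading=0, pen down
LT 180: heading 0 -> 180
REPEAT 3 [
  -- iteration 1/3 --
  BK 17: (0,0) -> (17,0) [heading=180, draw]
  REPEAT 3 [
    -- iteration 1/3 --
    FD 16: (17,0) -> (1,0) [heading=180, draw]
    RT 171: heading 180 -> 9
    -- iteration 2/3 --
    FD 16: (1,0) -> (16.803,2.503) [heading=9, draw]
    RT 171: heading 9 -> 198
    -- iteration 3/3 --
    FD 16: (16.803,2.503) -> (1.586,-2.441) [heading=198, draw]
    RT 171: heading 198 -> 27
  ]
  -- iteration 2/3 --
  BK 17: (1.586,-2.441) -> (-13.561,-10.159) [heading=27, draw]
  REPEAT 3 [
    -- iteration 1/3 --
    FD 16: (-13.561,-10.159) -> (0.695,-2.895) [heading=27, draw]
    RT 171: heading 27 -> 216
    -- iteration 2/3 --
    FD 16: (0.695,-2.895) -> (-12.249,-12.3) [heading=216, draw]
    RT 171: heading 216 -> 45
    -- iteration 3/3 --
    FD 16: (-12.249,-12.3) -> (-0.935,-0.986) [heading=45, draw]
    RT 171: heading 45 -> 234
  ]
  -- iteration 3/3 --
  BK 17: (-0.935,-0.986) -> (9.057,12.767) [heading=234, draw]
  REPEAT 3 [
    -- iteration 1/3 --
    FD 16: (9.057,12.767) -> (-0.348,-0.177) [heading=234, draw]
    RT 171: heading 234 -> 63
    -- iteration 2/3 --
    FD 16: (-0.348,-0.177) -> (6.916,14.079) [heading=63, draw]
    RT 171: heading 63 -> 252
    -- iteration 3/3 --
    FD 16: (6.916,14.079) -> (1.972,-1.138) [heading=252, draw]
    RT 171: heading 252 -> 81
  ]
]
FD 7: (1.972,-1.138) -> (3.067,5.776) [heading=81, draw]
FD 7: (3.067,5.776) -> (4.162,12.69) [heading=81, draw]
Final: pos=(4.162,12.69), heading=81, 14 segment(s) drawn
Segments drawn: 14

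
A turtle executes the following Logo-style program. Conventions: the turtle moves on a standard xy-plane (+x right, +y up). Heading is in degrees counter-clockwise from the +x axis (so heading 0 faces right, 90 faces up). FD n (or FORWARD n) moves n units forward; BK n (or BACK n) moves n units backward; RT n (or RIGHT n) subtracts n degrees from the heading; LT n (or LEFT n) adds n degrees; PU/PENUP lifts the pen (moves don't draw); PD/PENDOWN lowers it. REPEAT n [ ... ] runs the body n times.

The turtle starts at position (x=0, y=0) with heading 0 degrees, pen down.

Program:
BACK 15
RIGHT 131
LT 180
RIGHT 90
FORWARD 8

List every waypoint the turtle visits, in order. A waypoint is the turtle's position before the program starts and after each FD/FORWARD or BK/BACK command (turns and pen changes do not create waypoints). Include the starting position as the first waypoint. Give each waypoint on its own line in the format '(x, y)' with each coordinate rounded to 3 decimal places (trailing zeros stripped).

Executing turtle program step by step:
Start: pos=(0,0), heading=0, pen down
BK 15: (0,0) -> (-15,0) [heading=0, draw]
RT 131: heading 0 -> 229
LT 180: heading 229 -> 49
RT 90: heading 49 -> 319
FD 8: (-15,0) -> (-8.962,-5.248) [heading=319, draw]
Final: pos=(-8.962,-5.248), heading=319, 2 segment(s) drawn
Waypoints (3 total):
(0, 0)
(-15, 0)
(-8.962, -5.248)

Answer: (0, 0)
(-15, 0)
(-8.962, -5.248)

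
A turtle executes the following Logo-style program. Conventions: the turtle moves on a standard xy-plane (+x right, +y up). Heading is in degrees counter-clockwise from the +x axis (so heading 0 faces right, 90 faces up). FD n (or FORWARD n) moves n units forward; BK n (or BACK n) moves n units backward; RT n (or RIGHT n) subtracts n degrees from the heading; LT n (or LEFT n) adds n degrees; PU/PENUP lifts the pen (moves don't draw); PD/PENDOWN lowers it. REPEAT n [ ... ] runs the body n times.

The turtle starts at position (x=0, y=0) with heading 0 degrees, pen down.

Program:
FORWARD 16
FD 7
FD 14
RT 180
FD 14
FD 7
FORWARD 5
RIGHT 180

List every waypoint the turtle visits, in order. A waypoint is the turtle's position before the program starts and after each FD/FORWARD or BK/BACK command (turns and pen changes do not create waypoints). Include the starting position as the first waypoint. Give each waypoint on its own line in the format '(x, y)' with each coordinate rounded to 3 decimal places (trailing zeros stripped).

Executing turtle program step by step:
Start: pos=(0,0), heading=0, pen down
FD 16: (0,0) -> (16,0) [heading=0, draw]
FD 7: (16,0) -> (23,0) [heading=0, draw]
FD 14: (23,0) -> (37,0) [heading=0, draw]
RT 180: heading 0 -> 180
FD 14: (37,0) -> (23,0) [heading=180, draw]
FD 7: (23,0) -> (16,0) [heading=180, draw]
FD 5: (16,0) -> (11,0) [heading=180, draw]
RT 180: heading 180 -> 0
Final: pos=(11,0), heading=0, 6 segment(s) drawn
Waypoints (7 total):
(0, 0)
(16, 0)
(23, 0)
(37, 0)
(23, 0)
(16, 0)
(11, 0)

Answer: (0, 0)
(16, 0)
(23, 0)
(37, 0)
(23, 0)
(16, 0)
(11, 0)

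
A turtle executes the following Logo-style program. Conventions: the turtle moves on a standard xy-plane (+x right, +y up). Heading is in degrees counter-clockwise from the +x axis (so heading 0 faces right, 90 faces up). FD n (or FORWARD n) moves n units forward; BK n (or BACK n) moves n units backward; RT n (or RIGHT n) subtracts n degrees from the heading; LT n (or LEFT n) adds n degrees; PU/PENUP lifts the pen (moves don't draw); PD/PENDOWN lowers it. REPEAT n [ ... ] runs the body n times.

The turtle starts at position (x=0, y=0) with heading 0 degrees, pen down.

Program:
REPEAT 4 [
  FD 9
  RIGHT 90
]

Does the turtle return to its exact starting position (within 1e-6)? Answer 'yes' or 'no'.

Answer: yes

Derivation:
Executing turtle program step by step:
Start: pos=(0,0), heading=0, pen down
REPEAT 4 [
  -- iteration 1/4 --
  FD 9: (0,0) -> (9,0) [heading=0, draw]
  RT 90: heading 0 -> 270
  -- iteration 2/4 --
  FD 9: (9,0) -> (9,-9) [heading=270, draw]
  RT 90: heading 270 -> 180
  -- iteration 3/4 --
  FD 9: (9,-9) -> (0,-9) [heading=180, draw]
  RT 90: heading 180 -> 90
  -- iteration 4/4 --
  FD 9: (0,-9) -> (0,0) [heading=90, draw]
  RT 90: heading 90 -> 0
]
Final: pos=(0,0), heading=0, 4 segment(s) drawn

Start position: (0, 0)
Final position: (0, 0)
Distance = 0; < 1e-6 -> CLOSED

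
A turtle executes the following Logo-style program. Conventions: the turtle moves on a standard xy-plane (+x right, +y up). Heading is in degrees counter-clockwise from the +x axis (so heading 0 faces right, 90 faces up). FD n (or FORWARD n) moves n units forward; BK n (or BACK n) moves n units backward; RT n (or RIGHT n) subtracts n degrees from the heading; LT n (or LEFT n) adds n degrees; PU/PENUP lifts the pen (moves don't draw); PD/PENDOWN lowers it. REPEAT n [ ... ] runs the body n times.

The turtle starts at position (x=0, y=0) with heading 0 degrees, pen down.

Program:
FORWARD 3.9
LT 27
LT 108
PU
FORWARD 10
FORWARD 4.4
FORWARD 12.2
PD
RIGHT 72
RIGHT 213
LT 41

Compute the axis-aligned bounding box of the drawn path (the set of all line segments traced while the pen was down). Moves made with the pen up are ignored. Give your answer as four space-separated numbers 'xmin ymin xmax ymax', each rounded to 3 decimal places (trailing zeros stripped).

Answer: 0 0 3.9 0

Derivation:
Executing turtle program step by step:
Start: pos=(0,0), heading=0, pen down
FD 3.9: (0,0) -> (3.9,0) [heading=0, draw]
LT 27: heading 0 -> 27
LT 108: heading 27 -> 135
PU: pen up
FD 10: (3.9,0) -> (-3.171,7.071) [heading=135, move]
FD 4.4: (-3.171,7.071) -> (-6.282,10.182) [heading=135, move]
FD 12.2: (-6.282,10.182) -> (-14.909,18.809) [heading=135, move]
PD: pen down
RT 72: heading 135 -> 63
RT 213: heading 63 -> 210
LT 41: heading 210 -> 251
Final: pos=(-14.909,18.809), heading=251, 1 segment(s) drawn

Segment endpoints: x in {0, 3.9}, y in {0}
xmin=0, ymin=0, xmax=3.9, ymax=0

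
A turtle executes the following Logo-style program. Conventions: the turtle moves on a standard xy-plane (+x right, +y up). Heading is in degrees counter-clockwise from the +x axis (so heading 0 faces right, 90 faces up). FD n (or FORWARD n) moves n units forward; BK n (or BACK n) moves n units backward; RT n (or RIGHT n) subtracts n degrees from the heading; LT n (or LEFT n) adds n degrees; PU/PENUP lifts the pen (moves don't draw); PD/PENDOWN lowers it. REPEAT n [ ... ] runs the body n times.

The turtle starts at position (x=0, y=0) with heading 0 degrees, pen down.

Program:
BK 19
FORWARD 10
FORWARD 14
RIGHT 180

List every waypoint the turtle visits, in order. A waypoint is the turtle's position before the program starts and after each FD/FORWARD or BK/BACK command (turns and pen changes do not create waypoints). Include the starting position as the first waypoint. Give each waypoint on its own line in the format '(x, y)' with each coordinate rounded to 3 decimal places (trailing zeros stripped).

Executing turtle program step by step:
Start: pos=(0,0), heading=0, pen down
BK 19: (0,0) -> (-19,0) [heading=0, draw]
FD 10: (-19,0) -> (-9,0) [heading=0, draw]
FD 14: (-9,0) -> (5,0) [heading=0, draw]
RT 180: heading 0 -> 180
Final: pos=(5,0), heading=180, 3 segment(s) drawn
Waypoints (4 total):
(0, 0)
(-19, 0)
(-9, 0)
(5, 0)

Answer: (0, 0)
(-19, 0)
(-9, 0)
(5, 0)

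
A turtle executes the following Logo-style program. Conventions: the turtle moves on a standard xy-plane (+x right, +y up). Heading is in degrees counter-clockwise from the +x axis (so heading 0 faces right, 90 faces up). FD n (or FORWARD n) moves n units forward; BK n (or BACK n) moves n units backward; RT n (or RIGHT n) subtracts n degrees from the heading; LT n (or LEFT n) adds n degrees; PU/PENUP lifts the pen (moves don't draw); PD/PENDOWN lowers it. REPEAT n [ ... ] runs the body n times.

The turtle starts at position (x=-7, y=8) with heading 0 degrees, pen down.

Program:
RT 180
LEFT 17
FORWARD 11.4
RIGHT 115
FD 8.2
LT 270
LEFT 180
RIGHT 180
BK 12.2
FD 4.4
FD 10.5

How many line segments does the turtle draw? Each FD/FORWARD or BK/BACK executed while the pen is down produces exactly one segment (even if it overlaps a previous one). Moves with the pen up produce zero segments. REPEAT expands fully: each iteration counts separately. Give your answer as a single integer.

Executing turtle program step by step:
Start: pos=(-7,8), heading=0, pen down
RT 180: heading 0 -> 180
LT 17: heading 180 -> 197
FD 11.4: (-7,8) -> (-17.902,4.667) [heading=197, draw]
RT 115: heading 197 -> 82
FD 8.2: (-17.902,4.667) -> (-16.761,12.787) [heading=82, draw]
LT 270: heading 82 -> 352
LT 180: heading 352 -> 172
RT 180: heading 172 -> 352
BK 12.2: (-16.761,12.787) -> (-28.842,14.485) [heading=352, draw]
FD 4.4: (-28.842,14.485) -> (-24.485,13.873) [heading=352, draw]
FD 10.5: (-24.485,13.873) -> (-14.087,12.411) [heading=352, draw]
Final: pos=(-14.087,12.411), heading=352, 5 segment(s) drawn
Segments drawn: 5

Answer: 5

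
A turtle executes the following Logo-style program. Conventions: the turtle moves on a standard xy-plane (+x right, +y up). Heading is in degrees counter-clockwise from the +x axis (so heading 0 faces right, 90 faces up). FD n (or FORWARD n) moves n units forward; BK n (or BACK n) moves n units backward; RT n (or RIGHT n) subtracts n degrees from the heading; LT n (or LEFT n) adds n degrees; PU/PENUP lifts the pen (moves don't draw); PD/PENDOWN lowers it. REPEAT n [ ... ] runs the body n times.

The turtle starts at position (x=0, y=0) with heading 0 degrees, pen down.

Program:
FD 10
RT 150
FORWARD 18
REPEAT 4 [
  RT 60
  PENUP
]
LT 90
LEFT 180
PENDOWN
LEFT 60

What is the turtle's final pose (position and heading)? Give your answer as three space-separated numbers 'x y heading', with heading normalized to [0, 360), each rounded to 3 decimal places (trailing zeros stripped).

Answer: -5.588 -9 300

Derivation:
Executing turtle program step by step:
Start: pos=(0,0), heading=0, pen down
FD 10: (0,0) -> (10,0) [heading=0, draw]
RT 150: heading 0 -> 210
FD 18: (10,0) -> (-5.588,-9) [heading=210, draw]
REPEAT 4 [
  -- iteration 1/4 --
  RT 60: heading 210 -> 150
  PU: pen up
  -- iteration 2/4 --
  RT 60: heading 150 -> 90
  PU: pen up
  -- iteration 3/4 --
  RT 60: heading 90 -> 30
  PU: pen up
  -- iteration 4/4 --
  RT 60: heading 30 -> 330
  PU: pen up
]
LT 90: heading 330 -> 60
LT 180: heading 60 -> 240
PD: pen down
LT 60: heading 240 -> 300
Final: pos=(-5.588,-9), heading=300, 2 segment(s) drawn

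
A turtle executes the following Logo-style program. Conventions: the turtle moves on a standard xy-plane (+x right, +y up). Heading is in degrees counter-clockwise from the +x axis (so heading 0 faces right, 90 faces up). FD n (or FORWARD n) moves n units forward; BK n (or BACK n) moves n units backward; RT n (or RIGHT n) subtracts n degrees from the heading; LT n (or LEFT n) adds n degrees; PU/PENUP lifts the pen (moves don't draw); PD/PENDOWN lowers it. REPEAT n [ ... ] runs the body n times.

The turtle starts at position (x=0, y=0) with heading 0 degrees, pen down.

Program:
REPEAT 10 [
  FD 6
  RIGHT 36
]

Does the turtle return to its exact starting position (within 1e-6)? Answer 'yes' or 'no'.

Executing turtle program step by step:
Start: pos=(0,0), heading=0, pen down
REPEAT 10 [
  -- iteration 1/10 --
  FD 6: (0,0) -> (6,0) [heading=0, draw]
  RT 36: heading 0 -> 324
  -- iteration 2/10 --
  FD 6: (6,0) -> (10.854,-3.527) [heading=324, draw]
  RT 36: heading 324 -> 288
  -- iteration 3/10 --
  FD 6: (10.854,-3.527) -> (12.708,-9.233) [heading=288, draw]
  RT 36: heading 288 -> 252
  -- iteration 4/10 --
  FD 6: (12.708,-9.233) -> (10.854,-14.939) [heading=252, draw]
  RT 36: heading 252 -> 216
  -- iteration 5/10 --
  FD 6: (10.854,-14.939) -> (6,-18.466) [heading=216, draw]
  RT 36: heading 216 -> 180
  -- iteration 6/10 --
  FD 6: (6,-18.466) -> (0,-18.466) [heading=180, draw]
  RT 36: heading 180 -> 144
  -- iteration 7/10 --
  FD 6: (0,-18.466) -> (-4.854,-14.939) [heading=144, draw]
  RT 36: heading 144 -> 108
  -- iteration 8/10 --
  FD 6: (-4.854,-14.939) -> (-6.708,-9.233) [heading=108, draw]
  RT 36: heading 108 -> 72
  -- iteration 9/10 --
  FD 6: (-6.708,-9.233) -> (-4.854,-3.527) [heading=72, draw]
  RT 36: heading 72 -> 36
  -- iteration 10/10 --
  FD 6: (-4.854,-3.527) -> (0,0) [heading=36, draw]
  RT 36: heading 36 -> 0
]
Final: pos=(0,0), heading=0, 10 segment(s) drawn

Start position: (0, 0)
Final position: (0, 0)
Distance = 0; < 1e-6 -> CLOSED

Answer: yes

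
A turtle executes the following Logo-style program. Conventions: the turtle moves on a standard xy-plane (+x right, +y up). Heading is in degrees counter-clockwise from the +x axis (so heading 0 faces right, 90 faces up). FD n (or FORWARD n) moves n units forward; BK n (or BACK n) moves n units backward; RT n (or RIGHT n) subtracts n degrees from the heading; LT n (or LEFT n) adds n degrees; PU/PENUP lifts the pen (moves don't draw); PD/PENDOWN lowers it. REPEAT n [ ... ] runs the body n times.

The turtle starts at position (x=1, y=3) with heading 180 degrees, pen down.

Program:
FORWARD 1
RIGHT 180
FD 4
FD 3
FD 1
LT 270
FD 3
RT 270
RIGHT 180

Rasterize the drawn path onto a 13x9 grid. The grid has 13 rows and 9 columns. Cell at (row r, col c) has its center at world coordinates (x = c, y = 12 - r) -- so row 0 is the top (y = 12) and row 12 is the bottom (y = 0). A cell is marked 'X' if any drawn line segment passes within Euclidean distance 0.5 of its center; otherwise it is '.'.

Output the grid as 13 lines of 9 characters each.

Segment 0: (1,3) -> (0,3)
Segment 1: (0,3) -> (4,3)
Segment 2: (4,3) -> (7,3)
Segment 3: (7,3) -> (8,3)
Segment 4: (8,3) -> (8,0)

Answer: .........
.........
.........
.........
.........
.........
.........
.........
.........
XXXXXXXXX
........X
........X
........X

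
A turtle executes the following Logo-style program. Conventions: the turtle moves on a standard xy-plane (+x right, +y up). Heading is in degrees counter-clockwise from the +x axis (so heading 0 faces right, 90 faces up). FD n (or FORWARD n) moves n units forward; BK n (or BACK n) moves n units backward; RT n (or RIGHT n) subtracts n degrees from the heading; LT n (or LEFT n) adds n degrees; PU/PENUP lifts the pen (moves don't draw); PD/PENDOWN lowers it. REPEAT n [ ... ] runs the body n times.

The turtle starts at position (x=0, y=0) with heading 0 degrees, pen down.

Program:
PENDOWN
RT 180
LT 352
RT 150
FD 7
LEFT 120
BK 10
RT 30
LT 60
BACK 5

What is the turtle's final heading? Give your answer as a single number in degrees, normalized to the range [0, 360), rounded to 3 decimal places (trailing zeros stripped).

Answer: 172

Derivation:
Executing turtle program step by step:
Start: pos=(0,0), heading=0, pen down
PD: pen down
RT 180: heading 0 -> 180
LT 352: heading 180 -> 172
RT 150: heading 172 -> 22
FD 7: (0,0) -> (6.49,2.622) [heading=22, draw]
LT 120: heading 22 -> 142
BK 10: (6.49,2.622) -> (14.37,-3.534) [heading=142, draw]
RT 30: heading 142 -> 112
LT 60: heading 112 -> 172
BK 5: (14.37,-3.534) -> (19.322,-4.23) [heading=172, draw]
Final: pos=(19.322,-4.23), heading=172, 3 segment(s) drawn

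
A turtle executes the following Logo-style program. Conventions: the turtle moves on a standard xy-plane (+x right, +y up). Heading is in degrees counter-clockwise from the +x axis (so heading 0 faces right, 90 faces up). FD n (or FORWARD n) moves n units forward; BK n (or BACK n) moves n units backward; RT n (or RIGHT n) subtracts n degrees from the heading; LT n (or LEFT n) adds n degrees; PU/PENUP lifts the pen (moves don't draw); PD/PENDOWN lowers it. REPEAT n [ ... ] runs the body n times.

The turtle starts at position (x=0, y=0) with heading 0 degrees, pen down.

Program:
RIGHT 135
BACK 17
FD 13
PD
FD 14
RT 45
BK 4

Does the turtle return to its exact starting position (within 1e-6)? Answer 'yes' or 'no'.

Executing turtle program step by step:
Start: pos=(0,0), heading=0, pen down
RT 135: heading 0 -> 225
BK 17: (0,0) -> (12.021,12.021) [heading=225, draw]
FD 13: (12.021,12.021) -> (2.828,2.828) [heading=225, draw]
PD: pen down
FD 14: (2.828,2.828) -> (-7.071,-7.071) [heading=225, draw]
RT 45: heading 225 -> 180
BK 4: (-7.071,-7.071) -> (-3.071,-7.071) [heading=180, draw]
Final: pos=(-3.071,-7.071), heading=180, 4 segment(s) drawn

Start position: (0, 0)
Final position: (-3.071, -7.071)
Distance = 7.709; >= 1e-6 -> NOT closed

Answer: no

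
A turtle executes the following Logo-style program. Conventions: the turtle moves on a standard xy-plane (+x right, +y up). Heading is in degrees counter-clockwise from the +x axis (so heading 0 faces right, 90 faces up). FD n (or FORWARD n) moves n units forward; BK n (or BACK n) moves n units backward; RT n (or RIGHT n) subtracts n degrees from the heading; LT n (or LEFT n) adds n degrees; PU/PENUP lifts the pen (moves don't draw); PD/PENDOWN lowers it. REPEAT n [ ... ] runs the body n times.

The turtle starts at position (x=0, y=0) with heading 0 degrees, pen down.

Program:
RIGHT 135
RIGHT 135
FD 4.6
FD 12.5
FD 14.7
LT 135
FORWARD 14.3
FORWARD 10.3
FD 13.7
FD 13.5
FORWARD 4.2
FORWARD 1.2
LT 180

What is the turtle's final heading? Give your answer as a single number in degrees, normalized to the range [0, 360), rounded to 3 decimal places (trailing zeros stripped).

Answer: 45

Derivation:
Executing turtle program step by step:
Start: pos=(0,0), heading=0, pen down
RT 135: heading 0 -> 225
RT 135: heading 225 -> 90
FD 4.6: (0,0) -> (0,4.6) [heading=90, draw]
FD 12.5: (0,4.6) -> (0,17.1) [heading=90, draw]
FD 14.7: (0,17.1) -> (0,31.8) [heading=90, draw]
LT 135: heading 90 -> 225
FD 14.3: (0,31.8) -> (-10.112,21.688) [heading=225, draw]
FD 10.3: (-10.112,21.688) -> (-17.395,14.405) [heading=225, draw]
FD 13.7: (-17.395,14.405) -> (-27.082,4.718) [heading=225, draw]
FD 13.5: (-27.082,4.718) -> (-36.628,-4.828) [heading=225, draw]
FD 4.2: (-36.628,-4.828) -> (-39.598,-7.798) [heading=225, draw]
FD 1.2: (-39.598,-7.798) -> (-40.447,-8.647) [heading=225, draw]
LT 180: heading 225 -> 45
Final: pos=(-40.447,-8.647), heading=45, 9 segment(s) drawn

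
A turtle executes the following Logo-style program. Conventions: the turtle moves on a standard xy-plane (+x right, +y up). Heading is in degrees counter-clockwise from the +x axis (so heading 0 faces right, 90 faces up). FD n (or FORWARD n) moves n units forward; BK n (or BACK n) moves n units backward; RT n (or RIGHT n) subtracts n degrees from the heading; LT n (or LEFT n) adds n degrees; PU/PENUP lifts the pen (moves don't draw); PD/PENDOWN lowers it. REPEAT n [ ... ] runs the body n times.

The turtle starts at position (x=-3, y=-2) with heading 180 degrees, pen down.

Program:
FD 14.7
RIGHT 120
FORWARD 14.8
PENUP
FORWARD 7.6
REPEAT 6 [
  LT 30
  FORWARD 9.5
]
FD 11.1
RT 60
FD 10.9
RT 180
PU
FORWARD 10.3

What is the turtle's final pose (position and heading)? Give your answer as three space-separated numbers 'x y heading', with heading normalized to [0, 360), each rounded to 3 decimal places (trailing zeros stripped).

Executing turtle program step by step:
Start: pos=(-3,-2), heading=180, pen down
FD 14.7: (-3,-2) -> (-17.7,-2) [heading=180, draw]
RT 120: heading 180 -> 60
FD 14.8: (-17.7,-2) -> (-10.3,10.817) [heading=60, draw]
PU: pen up
FD 7.6: (-10.3,10.817) -> (-6.5,17.399) [heading=60, move]
REPEAT 6 [
  -- iteration 1/6 --
  LT 30: heading 60 -> 90
  FD 9.5: (-6.5,17.399) -> (-6.5,26.899) [heading=90, move]
  -- iteration 2/6 --
  LT 30: heading 90 -> 120
  FD 9.5: (-6.5,26.899) -> (-11.25,35.126) [heading=120, move]
  -- iteration 3/6 --
  LT 30: heading 120 -> 150
  FD 9.5: (-11.25,35.126) -> (-19.477,39.876) [heading=150, move]
  -- iteration 4/6 --
  LT 30: heading 150 -> 180
  FD 9.5: (-19.477,39.876) -> (-28.977,39.876) [heading=180, move]
  -- iteration 5/6 --
  LT 30: heading 180 -> 210
  FD 9.5: (-28.977,39.876) -> (-37.204,35.126) [heading=210, move]
  -- iteration 6/6 --
  LT 30: heading 210 -> 240
  FD 9.5: (-37.204,35.126) -> (-41.954,26.899) [heading=240, move]
]
FD 11.1: (-41.954,26.899) -> (-47.504,17.286) [heading=240, move]
RT 60: heading 240 -> 180
FD 10.9: (-47.504,17.286) -> (-58.404,17.286) [heading=180, move]
RT 180: heading 180 -> 0
PU: pen up
FD 10.3: (-58.404,17.286) -> (-48.104,17.286) [heading=0, move]
Final: pos=(-48.104,17.286), heading=0, 2 segment(s) drawn

Answer: -48.104 17.286 0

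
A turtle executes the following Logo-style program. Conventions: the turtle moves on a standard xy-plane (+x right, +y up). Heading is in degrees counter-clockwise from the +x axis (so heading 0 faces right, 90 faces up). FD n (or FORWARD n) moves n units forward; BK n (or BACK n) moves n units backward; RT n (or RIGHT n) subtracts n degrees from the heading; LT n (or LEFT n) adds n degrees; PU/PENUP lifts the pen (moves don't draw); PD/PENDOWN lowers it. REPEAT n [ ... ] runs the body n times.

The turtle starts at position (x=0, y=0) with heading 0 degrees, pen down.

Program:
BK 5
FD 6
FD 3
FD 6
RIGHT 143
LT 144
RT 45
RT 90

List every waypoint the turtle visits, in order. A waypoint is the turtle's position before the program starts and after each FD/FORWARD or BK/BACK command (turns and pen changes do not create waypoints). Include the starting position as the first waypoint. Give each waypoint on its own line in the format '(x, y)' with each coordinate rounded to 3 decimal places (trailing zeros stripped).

Answer: (0, 0)
(-5, 0)
(1, 0)
(4, 0)
(10, 0)

Derivation:
Executing turtle program step by step:
Start: pos=(0,0), heading=0, pen down
BK 5: (0,0) -> (-5,0) [heading=0, draw]
FD 6: (-5,0) -> (1,0) [heading=0, draw]
FD 3: (1,0) -> (4,0) [heading=0, draw]
FD 6: (4,0) -> (10,0) [heading=0, draw]
RT 143: heading 0 -> 217
LT 144: heading 217 -> 1
RT 45: heading 1 -> 316
RT 90: heading 316 -> 226
Final: pos=(10,0), heading=226, 4 segment(s) drawn
Waypoints (5 total):
(0, 0)
(-5, 0)
(1, 0)
(4, 0)
(10, 0)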